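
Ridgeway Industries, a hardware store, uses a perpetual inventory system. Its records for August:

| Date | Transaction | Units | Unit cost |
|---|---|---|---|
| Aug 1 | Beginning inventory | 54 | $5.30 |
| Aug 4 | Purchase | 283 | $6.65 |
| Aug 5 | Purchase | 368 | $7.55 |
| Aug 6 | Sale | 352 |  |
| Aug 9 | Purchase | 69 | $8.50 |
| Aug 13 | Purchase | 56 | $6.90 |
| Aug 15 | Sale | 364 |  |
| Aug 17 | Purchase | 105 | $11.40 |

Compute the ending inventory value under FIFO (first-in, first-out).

Ending inventory = $2,076.40

Aug 6, 352 sold [FIFO — oldest first]: 54 @ $5.30 + 283 @ $6.65 + 15 @ $7.55 = $2,281.40
Aug 15, 364 sold [FIFO — oldest first]: 353 @ $7.55 + 11 @ $8.50 = $2,758.65
Total COGS = $2,281.40 + $2,758.65 = $5,040.05
Ending inventory: 58 @ $8.50 + 56 @ $6.90 + 105 @ $11.40 = $2,076.40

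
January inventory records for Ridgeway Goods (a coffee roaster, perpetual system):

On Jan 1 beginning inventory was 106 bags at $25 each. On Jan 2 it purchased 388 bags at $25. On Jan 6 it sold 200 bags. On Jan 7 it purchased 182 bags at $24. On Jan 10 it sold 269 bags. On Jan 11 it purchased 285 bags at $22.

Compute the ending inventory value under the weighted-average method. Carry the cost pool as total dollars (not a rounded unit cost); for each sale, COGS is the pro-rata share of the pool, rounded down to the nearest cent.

After Jan 1: 106 on hand, pool $2,650.00 (≈ $25.0000 each)
After Jan 2: 494 on hand, pool $12,350.00 (≈ $25.0000 each)
Jan 6, sell 200: 200/494 × $12,350.00 → $5,000.00
After Jan 7: 476 on hand, pool $11,718.00 (≈ $24.6176 each)
Jan 10, sell 269: 269/476 × $11,718.00 → $6,622.14
After Jan 11: 492 on hand, pool $11,365.86 (≈ $23.1013 each)
Total COGS = $5,000.00 + $6,622.14 = $11,622.14
Ending inventory (cost pool remaining) = $11,365.86

Ending inventory = $11,365.86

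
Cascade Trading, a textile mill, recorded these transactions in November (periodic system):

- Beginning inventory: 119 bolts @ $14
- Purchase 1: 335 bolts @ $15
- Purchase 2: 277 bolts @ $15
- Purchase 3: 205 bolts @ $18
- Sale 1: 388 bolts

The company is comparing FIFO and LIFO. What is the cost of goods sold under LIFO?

FIFO COGS: 119 @ $14 + 269 @ $15 = $5,701
LIFO COGS: 205 @ $18 + 183 @ $15 = $6,435

COGS = $6,435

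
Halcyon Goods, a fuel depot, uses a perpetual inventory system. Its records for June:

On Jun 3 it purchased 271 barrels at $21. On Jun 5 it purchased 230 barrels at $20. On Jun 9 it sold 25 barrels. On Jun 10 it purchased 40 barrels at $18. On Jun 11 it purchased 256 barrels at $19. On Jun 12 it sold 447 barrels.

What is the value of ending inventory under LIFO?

Jun 9, 25 sold [LIFO — newest first]: 25 @ $20 = $500
Jun 12, 447 sold [LIFO — newest first]: 256 @ $19 + 40 @ $18 + 151 @ $20 = $8,604
Total COGS = $500 + $8,604 = $9,104
Ending inventory: 271 @ $21 + 54 @ $20 = $6,771

Ending inventory = $6,771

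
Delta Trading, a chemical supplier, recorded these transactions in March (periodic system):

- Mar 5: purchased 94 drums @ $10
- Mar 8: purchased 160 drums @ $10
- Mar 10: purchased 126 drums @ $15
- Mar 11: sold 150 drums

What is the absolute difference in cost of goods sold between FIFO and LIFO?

$630

FIFO COGS: 94 @ $10 + 56 @ $10 = $1,500
LIFO COGS: 126 @ $15 + 24 @ $10 = $2,130
Difference = |$1,500 − $2,130| = $630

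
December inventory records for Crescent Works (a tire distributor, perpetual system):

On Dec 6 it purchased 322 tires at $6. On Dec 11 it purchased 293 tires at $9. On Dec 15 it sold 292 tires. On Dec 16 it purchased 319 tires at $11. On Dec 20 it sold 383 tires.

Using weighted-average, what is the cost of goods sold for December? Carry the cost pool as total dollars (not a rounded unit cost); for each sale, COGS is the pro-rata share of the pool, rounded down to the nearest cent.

COGS = $5,694.28

After Dec 6: 322 on hand, pool $1,932.00 (≈ $6.0000 each)
After Dec 11: 615 on hand, pool $4,569.00 (≈ $7.4293 each)
Dec 15, sell 292: 292/615 × $4,569.00 → $2,169.34
After Dec 16: 642 on hand, pool $5,908.66 (≈ $9.2035 each)
Dec 20, sell 383: 383/642 × $5,908.66 → $3,524.94
Total COGS = $2,169.34 + $3,524.94 = $5,694.28
Ending inventory (cost pool remaining) = $2,383.72
Check: goods available $8,078.00 = COGS $5,694.28 + ending $2,383.72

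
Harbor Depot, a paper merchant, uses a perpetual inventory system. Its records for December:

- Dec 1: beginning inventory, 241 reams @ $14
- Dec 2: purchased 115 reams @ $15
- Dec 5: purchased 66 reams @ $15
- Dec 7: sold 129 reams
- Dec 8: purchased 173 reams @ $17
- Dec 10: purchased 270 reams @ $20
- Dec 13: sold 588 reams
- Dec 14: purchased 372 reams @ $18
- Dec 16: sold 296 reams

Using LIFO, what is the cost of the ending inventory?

Ending inventory = $3,440

Dec 7, 129 sold [LIFO — newest first]: 66 @ $15 + 63 @ $15 = $1,935
Dec 13, 588 sold [LIFO — newest first]: 270 @ $20 + 173 @ $17 + 52 @ $15 + 93 @ $14 = $10,423
Dec 16, 296 sold [LIFO — newest first]: 296 @ $18 = $5,328
Total COGS = $1,935 + $10,423 + $5,328 = $17,686
Ending inventory: 148 @ $14 + 76 @ $18 = $3,440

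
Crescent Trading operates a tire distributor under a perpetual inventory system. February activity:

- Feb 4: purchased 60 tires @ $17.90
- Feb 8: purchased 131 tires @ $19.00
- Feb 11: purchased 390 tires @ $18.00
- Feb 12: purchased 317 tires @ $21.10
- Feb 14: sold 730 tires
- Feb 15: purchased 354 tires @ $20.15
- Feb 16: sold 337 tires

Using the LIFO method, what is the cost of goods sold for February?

Feb 14, 730 sold [LIFO — newest first]: 317 @ $21.10 + 390 @ $18.00 + 23 @ $19.00 = $14,145.70
Feb 16, 337 sold [LIFO — newest first]: 337 @ $20.15 = $6,790.55
Total COGS = $14,145.70 + $6,790.55 = $20,936.25
Ending inventory: 60 @ $17.90 + 108 @ $19.00 + 17 @ $20.15 = $3,468.55

COGS = $20,936.25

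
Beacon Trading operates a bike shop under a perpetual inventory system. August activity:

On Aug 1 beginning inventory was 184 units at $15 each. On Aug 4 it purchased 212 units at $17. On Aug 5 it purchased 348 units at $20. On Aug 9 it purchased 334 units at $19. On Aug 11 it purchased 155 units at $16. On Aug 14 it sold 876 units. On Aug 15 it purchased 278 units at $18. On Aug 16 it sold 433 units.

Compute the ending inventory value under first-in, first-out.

Aug 14, 876 sold [FIFO — oldest first]: 184 @ $15 + 212 @ $17 + 348 @ $20 + 132 @ $19 = $15,832
Aug 16, 433 sold [FIFO — oldest first]: 202 @ $19 + 155 @ $16 + 76 @ $18 = $7,686
Total COGS = $15,832 + $7,686 = $23,518
Ending inventory: 202 @ $18 = $3,636
Check: goods available $27,154 = COGS $23,518 + ending $3,636

Ending inventory = $3,636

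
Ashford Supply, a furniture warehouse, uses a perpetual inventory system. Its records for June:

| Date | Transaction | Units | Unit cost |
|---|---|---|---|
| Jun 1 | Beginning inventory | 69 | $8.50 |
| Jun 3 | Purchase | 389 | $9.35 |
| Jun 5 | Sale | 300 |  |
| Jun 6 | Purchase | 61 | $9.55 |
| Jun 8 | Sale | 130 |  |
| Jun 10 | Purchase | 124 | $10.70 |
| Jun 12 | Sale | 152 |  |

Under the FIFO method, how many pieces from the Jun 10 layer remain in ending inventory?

Jun 5, 300 sold [FIFO — oldest first]: 69 @ $8.50 + 231 @ $9.35 = $2,746.35
Jun 8, 130 sold [FIFO — oldest first]: 130 @ $9.35 = $1,215.50
Jun 12, 152 sold [FIFO — oldest first]: 28 @ $9.35 + 61 @ $9.55 + 63 @ $10.70 = $1,518.45
Total COGS = $2,746.35 + $1,215.50 + $1,518.45 = $5,480.30
Ending inventory: 61 @ $10.70 = $652.70

61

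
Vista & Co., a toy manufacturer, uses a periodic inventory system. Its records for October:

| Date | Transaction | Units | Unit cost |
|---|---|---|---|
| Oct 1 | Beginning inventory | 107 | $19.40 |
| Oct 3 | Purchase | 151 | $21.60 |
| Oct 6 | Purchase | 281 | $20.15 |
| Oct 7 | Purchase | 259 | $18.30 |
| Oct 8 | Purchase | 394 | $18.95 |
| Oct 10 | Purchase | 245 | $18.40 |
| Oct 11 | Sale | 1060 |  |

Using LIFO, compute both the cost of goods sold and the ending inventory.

Oct 11, 1060 sold [LIFO — newest first]: 245 @ $18.40 + 394 @ $18.95 + 259 @ $18.30 + 162 @ $20.15 = $19,978.30
Ending inventory: 107 @ $19.40 + 151 @ $21.60 + 119 @ $20.15 = $7,735.25
Check: goods available $27,713.55 = COGS $19,978.30 + ending $7,735.25

COGS = $19,978.30; ending inventory = $7,735.25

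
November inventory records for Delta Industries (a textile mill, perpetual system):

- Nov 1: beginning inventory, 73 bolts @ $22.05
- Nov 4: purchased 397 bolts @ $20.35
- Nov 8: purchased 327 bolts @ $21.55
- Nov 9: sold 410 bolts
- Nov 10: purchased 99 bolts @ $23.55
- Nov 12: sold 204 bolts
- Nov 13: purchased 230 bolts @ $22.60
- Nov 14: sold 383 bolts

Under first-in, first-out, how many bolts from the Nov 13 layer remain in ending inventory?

129

Nov 9, 410 sold [FIFO — oldest first]: 73 @ $22.05 + 337 @ $20.35 = $8,467.60
Nov 12, 204 sold [FIFO — oldest first]: 60 @ $20.35 + 144 @ $21.55 = $4,324.20
Nov 14, 383 sold [FIFO — oldest first]: 183 @ $21.55 + 99 @ $23.55 + 101 @ $22.60 = $8,557.70
Total COGS = $8,467.60 + $4,324.20 + $8,557.70 = $21,349.50
Ending inventory: 129 @ $22.60 = $2,915.40
Check: goods available $24,264.90 = COGS $21,349.50 + ending $2,915.40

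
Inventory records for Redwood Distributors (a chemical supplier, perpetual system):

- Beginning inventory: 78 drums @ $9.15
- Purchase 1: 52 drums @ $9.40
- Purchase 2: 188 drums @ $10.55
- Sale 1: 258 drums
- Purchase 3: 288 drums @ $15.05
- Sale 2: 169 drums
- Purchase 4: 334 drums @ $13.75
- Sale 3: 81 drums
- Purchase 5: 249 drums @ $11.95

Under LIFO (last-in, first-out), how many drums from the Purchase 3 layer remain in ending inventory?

119

Sale 1 (258) [LIFO — newest first]: 188 @ $10.55 + 52 @ $9.40 + 18 @ $9.15 = $2,636.90
Sale 2 (169) [LIFO — newest first]: 169 @ $15.05 = $2,543.45
Sale 3 (81) [LIFO — newest first]: 81 @ $13.75 = $1,113.75
Total COGS = $2,636.90 + $2,543.45 + $1,113.75 = $6,294.10
Ending inventory: 60 @ $9.15 + 119 @ $15.05 + 253 @ $13.75 + 249 @ $11.95 = $8,794.25
Check: goods available $15,088.35 = COGS $6,294.10 + ending $8,794.25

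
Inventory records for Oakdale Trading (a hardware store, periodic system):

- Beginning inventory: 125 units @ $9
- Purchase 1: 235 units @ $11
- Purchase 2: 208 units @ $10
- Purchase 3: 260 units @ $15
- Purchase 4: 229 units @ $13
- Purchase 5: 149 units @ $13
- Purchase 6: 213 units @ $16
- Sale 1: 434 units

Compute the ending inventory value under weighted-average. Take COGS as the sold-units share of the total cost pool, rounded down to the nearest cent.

Sale 1, sell 434: 434/1419 × $18,012.00 → $5,508.95
Ending inventory (cost pool remaining) = $12,503.05

Ending inventory = $12,503.05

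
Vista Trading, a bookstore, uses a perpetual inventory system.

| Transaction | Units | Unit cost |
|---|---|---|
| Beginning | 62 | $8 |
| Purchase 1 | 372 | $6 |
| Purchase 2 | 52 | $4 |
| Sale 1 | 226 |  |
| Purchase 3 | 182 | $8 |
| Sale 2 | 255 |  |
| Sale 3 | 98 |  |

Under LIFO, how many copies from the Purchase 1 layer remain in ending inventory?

Sale 1 (226) [LIFO — newest first]: 52 @ $4 + 174 @ $6 = $1,252
Sale 2 (255) [LIFO — newest first]: 182 @ $8 + 73 @ $6 = $1,894
Sale 3 (98) [LIFO — newest first]: 98 @ $6 = $588
Total COGS = $1,252 + $1,894 + $588 = $3,734
Ending inventory: 62 @ $8 + 27 @ $6 = $658

27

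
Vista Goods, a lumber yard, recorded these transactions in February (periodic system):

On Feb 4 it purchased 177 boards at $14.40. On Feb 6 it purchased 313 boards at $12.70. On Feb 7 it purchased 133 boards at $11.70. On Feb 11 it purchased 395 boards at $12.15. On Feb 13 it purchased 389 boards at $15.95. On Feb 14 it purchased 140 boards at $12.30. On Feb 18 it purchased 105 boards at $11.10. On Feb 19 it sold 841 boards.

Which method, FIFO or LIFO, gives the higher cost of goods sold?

LIFO

FIFO COGS: 177 @ $14.40 + 313 @ $12.70 + 133 @ $11.70 + 218 @ $12.15 = $10,728.70
LIFO COGS: 105 @ $11.10 + 140 @ $12.30 + 389 @ $15.95 + 207 @ $12.15 = $11,607.10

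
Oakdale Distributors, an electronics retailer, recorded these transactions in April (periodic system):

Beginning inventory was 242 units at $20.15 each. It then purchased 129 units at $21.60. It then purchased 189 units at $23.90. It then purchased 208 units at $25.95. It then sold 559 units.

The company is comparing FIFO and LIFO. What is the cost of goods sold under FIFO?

COGS = $12,155.90

FIFO COGS: 242 @ $20.15 + 129 @ $21.60 + 188 @ $23.90 = $12,155.90
LIFO COGS: 208 @ $25.95 + 189 @ $23.90 + 129 @ $21.60 + 33 @ $20.15 = $13,366.05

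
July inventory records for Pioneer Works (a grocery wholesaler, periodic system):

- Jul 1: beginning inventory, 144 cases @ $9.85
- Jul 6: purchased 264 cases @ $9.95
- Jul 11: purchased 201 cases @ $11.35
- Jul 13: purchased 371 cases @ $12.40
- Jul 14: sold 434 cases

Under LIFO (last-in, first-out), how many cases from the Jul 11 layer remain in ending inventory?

138

Jul 14, 434 sold [LIFO — newest first]: 371 @ $12.40 + 63 @ $11.35 = $5,315.45
Ending inventory: 144 @ $9.85 + 264 @ $9.95 + 138 @ $11.35 = $5,611.50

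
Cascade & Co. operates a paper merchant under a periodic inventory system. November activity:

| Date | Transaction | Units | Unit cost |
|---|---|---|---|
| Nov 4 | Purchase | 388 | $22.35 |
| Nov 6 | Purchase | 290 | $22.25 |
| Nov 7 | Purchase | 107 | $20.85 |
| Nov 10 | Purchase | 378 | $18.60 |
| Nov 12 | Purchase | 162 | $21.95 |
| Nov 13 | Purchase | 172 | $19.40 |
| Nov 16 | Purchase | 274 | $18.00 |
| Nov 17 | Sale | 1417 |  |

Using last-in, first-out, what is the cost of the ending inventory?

Nov 17, 1417 sold [LIFO — newest first]: 274 @ $18.00 + 172 @ $19.40 + 162 @ $21.95 + 378 @ $18.60 + 107 @ $20.85 + 290 @ $22.25 + 34 @ $22.35 = $28,298.85
Ending inventory: 354 @ $22.35 = $7,911.90

Ending inventory = $7,911.90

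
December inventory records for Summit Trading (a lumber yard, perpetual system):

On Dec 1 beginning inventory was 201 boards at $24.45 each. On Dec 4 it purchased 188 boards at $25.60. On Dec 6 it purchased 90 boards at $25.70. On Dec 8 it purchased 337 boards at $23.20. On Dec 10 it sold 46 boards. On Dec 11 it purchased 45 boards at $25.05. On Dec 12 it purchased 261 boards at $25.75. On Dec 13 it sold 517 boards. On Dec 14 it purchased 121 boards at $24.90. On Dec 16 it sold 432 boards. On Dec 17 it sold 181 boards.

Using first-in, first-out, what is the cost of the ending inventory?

Ending inventory = $1,668.30

Dec 10, 46 sold [FIFO — oldest first]: 46 @ $24.45 = $1,124.70
Dec 13, 517 sold [FIFO — oldest first]: 155 @ $24.45 + 188 @ $25.60 + 90 @ $25.70 + 84 @ $23.20 = $12,864.35
Dec 16, 432 sold [FIFO — oldest first]: 253 @ $23.20 + 45 @ $25.05 + 134 @ $25.75 = $10,447.35
Dec 17, 181 sold [FIFO — oldest first]: 127 @ $25.75 + 54 @ $24.90 = $4,614.85
Total COGS = $1,124.70 + $12,864.35 + $10,447.35 + $4,614.85 = $29,051.25
Ending inventory: 67 @ $24.90 = $1,668.30
Check: goods available $30,719.55 = COGS $29,051.25 + ending $1,668.30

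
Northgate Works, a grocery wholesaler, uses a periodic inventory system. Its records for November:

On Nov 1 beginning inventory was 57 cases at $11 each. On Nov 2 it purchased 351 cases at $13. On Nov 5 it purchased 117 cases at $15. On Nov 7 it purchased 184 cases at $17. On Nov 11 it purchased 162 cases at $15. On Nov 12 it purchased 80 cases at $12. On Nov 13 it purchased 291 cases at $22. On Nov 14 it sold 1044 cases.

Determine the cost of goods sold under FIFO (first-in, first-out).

COGS = $15,509

Nov 14, 1044 sold [FIFO — oldest first]: 57 @ $11 + 351 @ $13 + 117 @ $15 + 184 @ $17 + 162 @ $15 + 80 @ $12 + 93 @ $22 = $15,509
Ending inventory: 198 @ $22 = $4,356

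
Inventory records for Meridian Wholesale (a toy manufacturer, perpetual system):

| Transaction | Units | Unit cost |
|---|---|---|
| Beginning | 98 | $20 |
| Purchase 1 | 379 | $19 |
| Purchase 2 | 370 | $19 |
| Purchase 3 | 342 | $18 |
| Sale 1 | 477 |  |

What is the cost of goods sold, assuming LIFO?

Sale 1 (477) [LIFO — newest first]: 342 @ $18 + 135 @ $19 = $8,721
Ending inventory: 98 @ $20 + 379 @ $19 + 235 @ $19 = $13,626

COGS = $8,721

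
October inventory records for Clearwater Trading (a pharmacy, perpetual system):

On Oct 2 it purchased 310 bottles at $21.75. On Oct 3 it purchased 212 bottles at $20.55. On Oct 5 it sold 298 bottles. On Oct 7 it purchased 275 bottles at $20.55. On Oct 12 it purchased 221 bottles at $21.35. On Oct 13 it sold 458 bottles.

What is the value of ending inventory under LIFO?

Ending inventory = $5,652.90

Oct 5, 298 sold [LIFO — newest first]: 212 @ $20.55 + 86 @ $21.75 = $6,227.10
Oct 13, 458 sold [LIFO — newest first]: 221 @ $21.35 + 237 @ $20.55 = $9,588.70
Total COGS = $6,227.10 + $9,588.70 = $15,815.80
Ending inventory: 224 @ $21.75 + 38 @ $20.55 = $5,652.90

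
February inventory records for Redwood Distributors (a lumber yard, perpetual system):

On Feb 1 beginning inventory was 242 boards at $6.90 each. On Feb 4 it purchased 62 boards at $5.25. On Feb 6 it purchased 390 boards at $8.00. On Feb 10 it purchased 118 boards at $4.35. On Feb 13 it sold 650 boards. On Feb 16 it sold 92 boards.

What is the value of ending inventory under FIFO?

Feb 13, 650 sold [FIFO — oldest first]: 242 @ $6.90 + 62 @ $5.25 + 346 @ $8.00 = $4,763.30
Feb 16, 92 sold [FIFO — oldest first]: 44 @ $8.00 + 48 @ $4.35 = $560.80
Total COGS = $4,763.30 + $560.80 = $5,324.10
Ending inventory: 70 @ $4.35 = $304.50

Ending inventory = $304.50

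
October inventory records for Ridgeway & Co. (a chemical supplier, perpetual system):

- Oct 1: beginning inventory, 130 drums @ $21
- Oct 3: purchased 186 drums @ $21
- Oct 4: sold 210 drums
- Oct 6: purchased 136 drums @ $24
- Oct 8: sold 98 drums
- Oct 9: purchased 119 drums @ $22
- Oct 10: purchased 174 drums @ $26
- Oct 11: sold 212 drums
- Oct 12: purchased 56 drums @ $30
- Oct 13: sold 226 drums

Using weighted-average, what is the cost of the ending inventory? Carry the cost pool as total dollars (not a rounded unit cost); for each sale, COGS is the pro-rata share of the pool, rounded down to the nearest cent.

Ending inventory = $1,377.79

After Oct 1: 130 on hand, pool $2,730.00 (≈ $21.0000 each)
After Oct 3: 316 on hand, pool $6,636.00 (≈ $21.0000 each)
Oct 4, sell 210: 210/316 × $6,636.00 → $4,410.00
After Oct 6: 242 on hand, pool $5,490.00 (≈ $22.6860 each)
Oct 8, sell 98: 98/242 × $5,490.00 → $2,223.22
After Oct 9: 263 on hand, pool $5,884.78 (≈ $22.3756 each)
After Oct 10: 437 on hand, pool $10,408.78 (≈ $23.8187 each)
Oct 11, sell 212: 212/437 × $10,408.78 → $5,049.56
After Oct 12: 281 on hand, pool $7,039.22 (≈ $25.0506 each)
Oct 13, sell 226: 226/281 × $7,039.22 → $5,661.43
Total COGS = $4,410.00 + $2,223.22 + $5,049.56 + $5,661.43 = $17,344.21
Ending inventory (cost pool remaining) = $1,377.79
Check: goods available $18,722.00 = COGS $17,344.21 + ending $1,377.79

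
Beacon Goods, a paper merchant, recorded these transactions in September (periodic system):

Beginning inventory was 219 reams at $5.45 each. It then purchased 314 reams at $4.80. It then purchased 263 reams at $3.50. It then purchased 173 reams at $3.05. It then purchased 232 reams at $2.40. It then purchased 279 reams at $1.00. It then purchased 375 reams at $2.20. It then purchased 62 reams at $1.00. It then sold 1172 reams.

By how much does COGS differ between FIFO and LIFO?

$2,207.15

FIFO COGS: 219 @ $5.45 + 314 @ $4.80 + 263 @ $3.50 + 173 @ $3.05 + 203 @ $2.40 = $4,636.10
LIFO COGS: 62 @ $1.00 + 375 @ $2.20 + 279 @ $1.00 + 232 @ $2.40 + 173 @ $3.05 + 51 @ $3.50 = $2,428.95
Difference = |$4,636.10 − $2,428.95| = $2,207.15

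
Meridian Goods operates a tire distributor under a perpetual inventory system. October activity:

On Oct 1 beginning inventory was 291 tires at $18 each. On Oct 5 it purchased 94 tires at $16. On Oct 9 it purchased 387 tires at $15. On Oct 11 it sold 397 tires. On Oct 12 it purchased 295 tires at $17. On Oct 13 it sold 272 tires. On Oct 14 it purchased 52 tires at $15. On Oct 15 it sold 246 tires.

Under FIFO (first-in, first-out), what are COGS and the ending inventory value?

Oct 11, 397 sold [FIFO — oldest first]: 291 @ $18 + 94 @ $16 + 12 @ $15 = $6,922
Oct 13, 272 sold [FIFO — oldest first]: 272 @ $15 = $4,080
Oct 15, 246 sold [FIFO — oldest first]: 103 @ $15 + 143 @ $17 = $3,976
Total COGS = $6,922 + $4,080 + $3,976 = $14,978
Ending inventory: 152 @ $17 + 52 @ $15 = $3,364

COGS = $14,978; ending inventory = $3,364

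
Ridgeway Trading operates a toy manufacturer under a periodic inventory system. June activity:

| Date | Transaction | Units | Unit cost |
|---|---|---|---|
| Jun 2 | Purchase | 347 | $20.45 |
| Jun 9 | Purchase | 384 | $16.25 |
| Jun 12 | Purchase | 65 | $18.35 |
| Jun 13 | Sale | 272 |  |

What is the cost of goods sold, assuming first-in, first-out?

COGS = $5,562.40

Jun 13, 272 sold [FIFO — oldest first]: 272 @ $20.45 = $5,562.40
Ending inventory: 75 @ $20.45 + 384 @ $16.25 + 65 @ $18.35 = $8,966.50
Check: goods available $14,528.90 = COGS $5,562.40 + ending $8,966.50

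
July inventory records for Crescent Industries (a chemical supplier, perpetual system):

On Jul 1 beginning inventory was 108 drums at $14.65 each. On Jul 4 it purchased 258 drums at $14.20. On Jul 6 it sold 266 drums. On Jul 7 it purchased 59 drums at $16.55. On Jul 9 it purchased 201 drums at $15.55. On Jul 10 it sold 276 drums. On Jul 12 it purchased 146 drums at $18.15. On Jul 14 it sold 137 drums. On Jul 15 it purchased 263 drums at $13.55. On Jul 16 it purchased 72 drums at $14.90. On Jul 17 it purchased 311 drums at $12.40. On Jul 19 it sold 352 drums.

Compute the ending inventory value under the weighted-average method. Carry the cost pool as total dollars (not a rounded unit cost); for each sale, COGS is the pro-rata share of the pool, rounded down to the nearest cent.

After Jul 1: 108 on hand, pool $1,582.20 (≈ $14.6500 each)
After Jul 4: 366 on hand, pool $5,245.80 (≈ $14.3328 each)
Jul 6, sell 266: 266/366 × $5,245.80 → $3,812.52
After Jul 7: 159 on hand, pool $2,409.73 (≈ $15.1555 each)
After Jul 9: 360 on hand, pool $5,535.28 (≈ $15.3758 each)
Jul 10, sell 276: 276/360 × $5,535.28 → $4,243.71
After Jul 12: 230 on hand, pool $3,941.47 (≈ $17.1368 each)
Jul 14, sell 137: 137/230 × $3,941.47 → $2,347.74
After Jul 15: 356 on hand, pool $5,157.38 (≈ $14.4870 each)
After Jul 16: 428 on hand, pool $6,230.18 (≈ $14.5565 each)
After Jul 17: 739 on hand, pool $10,086.58 (≈ $13.6490 each)
Jul 19, sell 352: 352/739 × $10,086.58 → $4,804.43
Total COGS = $3,812.52 + $4,243.71 + $2,347.74 + $4,804.43 = $15,208.40
Ending inventory (cost pool remaining) = $5,282.15
Check: goods available $20,490.55 = COGS $15,208.40 + ending $5,282.15

Ending inventory = $5,282.15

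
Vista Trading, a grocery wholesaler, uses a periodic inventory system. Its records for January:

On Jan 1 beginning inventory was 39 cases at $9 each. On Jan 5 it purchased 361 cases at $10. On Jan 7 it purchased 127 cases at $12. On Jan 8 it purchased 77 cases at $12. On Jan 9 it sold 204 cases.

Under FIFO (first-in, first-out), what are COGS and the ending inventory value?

Jan 9, 204 sold [FIFO — oldest first]: 39 @ $9 + 165 @ $10 = $2,001
Ending inventory: 196 @ $10 + 127 @ $12 + 77 @ $12 = $4,408

COGS = $2,001; ending inventory = $4,408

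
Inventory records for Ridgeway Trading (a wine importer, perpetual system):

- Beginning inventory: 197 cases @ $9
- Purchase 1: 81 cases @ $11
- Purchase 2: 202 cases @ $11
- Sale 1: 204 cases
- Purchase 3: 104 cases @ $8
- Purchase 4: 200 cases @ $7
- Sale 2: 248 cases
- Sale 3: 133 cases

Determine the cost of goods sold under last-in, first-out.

Sale 1 (204) [LIFO — newest first]: 202 @ $11 + 2 @ $11 = $2,244
Sale 2 (248) [LIFO — newest first]: 200 @ $7 + 48 @ $8 = $1,784
Sale 3 (133) [LIFO — newest first]: 56 @ $8 + 77 @ $11 = $1,295
Total COGS = $2,244 + $1,784 + $1,295 = $5,323
Ending inventory: 197 @ $9 + 2 @ $11 = $1,795

COGS = $5,323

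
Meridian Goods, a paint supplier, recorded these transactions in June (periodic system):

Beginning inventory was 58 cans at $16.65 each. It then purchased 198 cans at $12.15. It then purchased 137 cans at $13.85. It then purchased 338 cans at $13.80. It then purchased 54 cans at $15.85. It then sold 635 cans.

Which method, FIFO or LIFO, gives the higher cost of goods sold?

FIFO COGS: 58 @ $16.65 + 198 @ $12.15 + 137 @ $13.85 + 242 @ $13.80 = $8,608.45
LIFO COGS: 54 @ $15.85 + 338 @ $13.80 + 137 @ $13.85 + 106 @ $12.15 = $8,705.65

LIFO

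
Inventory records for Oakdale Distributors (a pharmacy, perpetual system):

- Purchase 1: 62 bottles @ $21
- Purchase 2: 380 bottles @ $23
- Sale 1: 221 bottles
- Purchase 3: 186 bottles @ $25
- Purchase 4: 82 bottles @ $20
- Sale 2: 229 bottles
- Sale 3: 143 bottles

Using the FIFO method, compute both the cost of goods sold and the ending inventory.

COGS = $13,817; ending inventory = $2,515

Sale 1 (221) [FIFO — oldest first]: 62 @ $21 + 159 @ $23 = $4,959
Sale 2 (229) [FIFO — oldest first]: 221 @ $23 + 8 @ $25 = $5,283
Sale 3 (143) [FIFO — oldest first]: 143 @ $25 = $3,575
Total COGS = $4,959 + $5,283 + $3,575 = $13,817
Ending inventory: 35 @ $25 + 82 @ $20 = $2,515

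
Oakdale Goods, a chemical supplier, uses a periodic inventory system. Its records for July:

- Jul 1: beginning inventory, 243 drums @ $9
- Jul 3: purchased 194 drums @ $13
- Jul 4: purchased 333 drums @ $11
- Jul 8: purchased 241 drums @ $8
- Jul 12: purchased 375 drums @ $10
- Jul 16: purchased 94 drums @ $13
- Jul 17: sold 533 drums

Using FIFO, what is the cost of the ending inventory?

Ending inventory = $9,507

Jul 17, 533 sold [FIFO — oldest first]: 243 @ $9 + 194 @ $13 + 96 @ $11 = $5,765
Ending inventory: 237 @ $11 + 241 @ $8 + 375 @ $10 + 94 @ $13 = $9,507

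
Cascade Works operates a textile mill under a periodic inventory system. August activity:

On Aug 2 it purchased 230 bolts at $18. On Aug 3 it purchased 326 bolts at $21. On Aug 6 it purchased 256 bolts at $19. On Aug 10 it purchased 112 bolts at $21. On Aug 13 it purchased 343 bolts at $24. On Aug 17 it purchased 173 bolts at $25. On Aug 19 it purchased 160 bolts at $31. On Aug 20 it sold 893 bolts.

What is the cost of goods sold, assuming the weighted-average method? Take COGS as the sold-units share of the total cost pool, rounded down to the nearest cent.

Aug 20, sell 893: 893/1600 × $35,719.00 → $19,935.66
Ending inventory (cost pool remaining) = $15,783.34
Check: goods available $35,719.00 = COGS $19,935.66 + ending $15,783.34

COGS = $19,935.66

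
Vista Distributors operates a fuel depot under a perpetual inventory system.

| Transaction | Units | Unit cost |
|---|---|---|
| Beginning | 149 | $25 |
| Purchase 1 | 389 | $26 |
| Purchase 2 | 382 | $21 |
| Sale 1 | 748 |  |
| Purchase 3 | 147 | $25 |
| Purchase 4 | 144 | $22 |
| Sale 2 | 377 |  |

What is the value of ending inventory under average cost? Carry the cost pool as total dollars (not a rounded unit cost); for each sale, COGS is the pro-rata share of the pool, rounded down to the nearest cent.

After Beginning: 149 on hand, pool $3,725.00 (≈ $25.0000 each)
After Purchase 1: 538 on hand, pool $13,839.00 (≈ $25.7230 each)
After Purchase 2: 920 on hand, pool $21,861.00 (≈ $23.7620 each)
Sale 1, sell 748: 748/920 × $21,861.00 → $17,773.94
After Purchase 3: 319 on hand, pool $7,762.06 (≈ $24.3325 each)
After Purchase 4: 463 on hand, pool $10,930.06 (≈ $23.6070 each)
Sale 2, sell 377: 377/463 × $10,930.06 → $8,899.85
Total COGS = $17,773.94 + $8,899.85 = $26,673.79
Ending inventory (cost pool remaining) = $2,030.21

Ending inventory = $2,030.21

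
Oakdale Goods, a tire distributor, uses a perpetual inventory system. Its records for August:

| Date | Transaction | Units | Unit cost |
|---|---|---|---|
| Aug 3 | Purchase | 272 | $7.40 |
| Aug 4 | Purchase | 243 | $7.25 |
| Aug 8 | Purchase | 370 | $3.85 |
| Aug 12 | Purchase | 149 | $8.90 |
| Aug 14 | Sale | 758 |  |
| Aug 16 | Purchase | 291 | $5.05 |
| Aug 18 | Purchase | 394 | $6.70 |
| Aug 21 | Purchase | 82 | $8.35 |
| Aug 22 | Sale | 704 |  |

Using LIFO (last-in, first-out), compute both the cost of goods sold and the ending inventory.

COGS = $8,959.25; ending inventory = $2,359.95

Aug 14, 758 sold [LIFO — newest first]: 149 @ $8.90 + 370 @ $3.85 + 239 @ $7.25 = $4,483.35
Aug 22, 704 sold [LIFO — newest first]: 82 @ $8.35 + 394 @ $6.70 + 228 @ $5.05 = $4,475.90
Total COGS = $4,483.35 + $4,475.90 = $8,959.25
Ending inventory: 272 @ $7.40 + 4 @ $7.25 + 63 @ $5.05 = $2,359.95
Check: goods available $11,319.20 = COGS $8,959.25 + ending $2,359.95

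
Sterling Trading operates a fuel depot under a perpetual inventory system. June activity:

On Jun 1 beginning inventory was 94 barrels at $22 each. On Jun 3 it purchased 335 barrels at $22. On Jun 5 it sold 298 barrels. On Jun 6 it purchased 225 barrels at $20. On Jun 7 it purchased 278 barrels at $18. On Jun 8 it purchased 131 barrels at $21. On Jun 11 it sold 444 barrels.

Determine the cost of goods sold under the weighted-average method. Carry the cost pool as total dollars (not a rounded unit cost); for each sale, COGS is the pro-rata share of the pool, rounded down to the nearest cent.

COGS = $15,341.39

After Jun 1: 94 on hand, pool $2,068.00 (≈ $22.0000 each)
After Jun 3: 429 on hand, pool $9,438.00 (≈ $22.0000 each)
Jun 5, sell 298: 298/429 × $9,438.00 → $6,556.00
After Jun 6: 356 on hand, pool $7,382.00 (≈ $20.7360 each)
After Jun 7: 634 on hand, pool $12,386.00 (≈ $19.5363 each)
After Jun 8: 765 on hand, pool $15,137.00 (≈ $19.7869 each)
Jun 11, sell 444: 444/765 × $15,137.00 → $8,785.39
Total COGS = $6,556.00 + $8,785.39 = $15,341.39
Ending inventory (cost pool remaining) = $6,351.61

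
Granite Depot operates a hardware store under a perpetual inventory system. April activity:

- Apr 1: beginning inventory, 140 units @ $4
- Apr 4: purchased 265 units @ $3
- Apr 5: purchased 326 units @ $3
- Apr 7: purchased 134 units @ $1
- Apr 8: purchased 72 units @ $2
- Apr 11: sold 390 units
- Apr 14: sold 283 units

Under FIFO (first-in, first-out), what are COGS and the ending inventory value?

Apr 11, 390 sold [FIFO — oldest first]: 140 @ $4 + 250 @ $3 = $1,310
Apr 14, 283 sold [FIFO — oldest first]: 15 @ $3 + 268 @ $3 = $849
Total COGS = $1,310 + $849 = $2,159
Ending inventory: 58 @ $3 + 134 @ $1 + 72 @ $2 = $452

COGS = $2,159; ending inventory = $452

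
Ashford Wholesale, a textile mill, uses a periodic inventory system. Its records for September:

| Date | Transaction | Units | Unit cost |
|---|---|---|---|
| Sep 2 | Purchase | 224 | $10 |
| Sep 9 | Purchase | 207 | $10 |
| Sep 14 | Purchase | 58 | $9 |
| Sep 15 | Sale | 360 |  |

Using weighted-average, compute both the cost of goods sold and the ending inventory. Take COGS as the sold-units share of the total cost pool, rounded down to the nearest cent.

Sep 15, sell 360: 360/489 × $4,832.00 → $3,557.30
Ending inventory (cost pool remaining) = $1,274.70

COGS = $3,557.30; ending inventory = $1,274.70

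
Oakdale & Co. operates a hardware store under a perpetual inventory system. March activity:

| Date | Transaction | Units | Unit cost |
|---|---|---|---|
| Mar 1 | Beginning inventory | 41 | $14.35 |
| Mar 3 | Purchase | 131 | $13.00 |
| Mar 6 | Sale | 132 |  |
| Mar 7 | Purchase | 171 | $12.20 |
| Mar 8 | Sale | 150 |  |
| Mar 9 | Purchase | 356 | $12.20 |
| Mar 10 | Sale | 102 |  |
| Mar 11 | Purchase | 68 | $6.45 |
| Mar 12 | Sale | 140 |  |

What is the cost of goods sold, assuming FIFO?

Mar 6, 132 sold [FIFO — oldest first]: 41 @ $14.35 + 91 @ $13.00 = $1,771.35
Mar 8, 150 sold [FIFO — oldest first]: 40 @ $13.00 + 110 @ $12.20 = $1,862.00
Mar 10, 102 sold [FIFO — oldest first]: 61 @ $12.20 + 41 @ $12.20 = $1,244.40
Mar 12, 140 sold [FIFO — oldest first]: 140 @ $12.20 = $1,708.00
Total COGS = $1,771.35 + $1,862.00 + $1,244.40 + $1,708.00 = $6,585.75
Ending inventory: 175 @ $12.20 + 68 @ $6.45 = $2,573.60

COGS = $6,585.75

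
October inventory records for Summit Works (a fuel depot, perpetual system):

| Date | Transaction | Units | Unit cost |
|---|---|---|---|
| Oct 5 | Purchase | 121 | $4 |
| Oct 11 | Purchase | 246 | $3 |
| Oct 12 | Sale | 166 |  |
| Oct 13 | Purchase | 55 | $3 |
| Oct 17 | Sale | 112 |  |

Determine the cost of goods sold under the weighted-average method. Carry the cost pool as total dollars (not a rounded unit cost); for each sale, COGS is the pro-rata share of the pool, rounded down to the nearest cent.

After Oct 5: 121 on hand, pool $484.00 (≈ $4.0000 each)
After Oct 11: 367 on hand, pool $1,222.00 (≈ $3.3297 each)
Oct 12, sell 166: 166/367 × $1,222.00 → $552.73
After Oct 13: 256 on hand, pool $834.27 (≈ $3.2589 each)
Oct 17, sell 112: 112/256 × $834.27 → $364.99
Total COGS = $552.73 + $364.99 = $917.72
Ending inventory (cost pool remaining) = $469.28

COGS = $917.72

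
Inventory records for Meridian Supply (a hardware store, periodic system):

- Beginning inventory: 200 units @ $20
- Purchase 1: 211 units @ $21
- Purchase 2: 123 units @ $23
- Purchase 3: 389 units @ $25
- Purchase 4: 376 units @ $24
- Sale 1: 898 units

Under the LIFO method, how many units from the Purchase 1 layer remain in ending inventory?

Sale 1 (898) [LIFO — newest first]: 376 @ $24 + 389 @ $25 + 123 @ $23 + 10 @ $21 = $21,788
Ending inventory: 200 @ $20 + 201 @ $21 = $8,221
Check: goods available $30,009 = COGS $21,788 + ending $8,221

201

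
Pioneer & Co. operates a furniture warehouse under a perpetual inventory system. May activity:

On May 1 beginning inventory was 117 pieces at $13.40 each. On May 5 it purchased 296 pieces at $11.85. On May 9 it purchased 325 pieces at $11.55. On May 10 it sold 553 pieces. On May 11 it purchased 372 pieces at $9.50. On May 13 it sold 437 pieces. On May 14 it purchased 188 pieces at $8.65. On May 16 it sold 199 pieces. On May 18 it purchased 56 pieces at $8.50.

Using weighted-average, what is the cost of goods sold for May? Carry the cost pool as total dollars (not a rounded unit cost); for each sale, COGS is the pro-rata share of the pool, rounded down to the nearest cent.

COGS = $12,975.65

After May 1: 117 on hand, pool $1,567.80 (≈ $13.4000 each)
After May 5: 413 on hand, pool $5,075.40 (≈ $12.2891 each)
After May 9: 738 on hand, pool $8,829.15 (≈ $11.9636 each)
May 10, sell 553: 553/738 × $8,829.15 → $6,615.88
After May 11: 557 on hand, pool $5,747.27 (≈ $10.3183 each)
May 13, sell 437: 437/557 × $5,747.27 → $4,509.07
After May 14: 308 on hand, pool $2,864.40 (≈ $9.3000 each)
May 16, sell 199: 199/308 × $2,864.40 → $1,850.70
After May 18: 165 on hand, pool $1,489.70 (≈ $9.0285 each)
Total COGS = $6,615.88 + $4,509.07 + $1,850.70 = $12,975.65
Ending inventory (cost pool remaining) = $1,489.70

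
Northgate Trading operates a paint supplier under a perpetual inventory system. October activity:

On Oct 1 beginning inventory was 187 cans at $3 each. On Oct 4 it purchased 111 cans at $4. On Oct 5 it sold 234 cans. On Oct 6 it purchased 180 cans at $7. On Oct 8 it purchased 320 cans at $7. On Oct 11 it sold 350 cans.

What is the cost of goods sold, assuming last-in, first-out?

COGS = $3,263

Oct 5, 234 sold [LIFO — newest first]: 111 @ $4 + 123 @ $3 = $813
Oct 11, 350 sold [LIFO — newest first]: 320 @ $7 + 30 @ $7 = $2,450
Total COGS = $813 + $2,450 = $3,263
Ending inventory: 64 @ $3 + 150 @ $7 = $1,242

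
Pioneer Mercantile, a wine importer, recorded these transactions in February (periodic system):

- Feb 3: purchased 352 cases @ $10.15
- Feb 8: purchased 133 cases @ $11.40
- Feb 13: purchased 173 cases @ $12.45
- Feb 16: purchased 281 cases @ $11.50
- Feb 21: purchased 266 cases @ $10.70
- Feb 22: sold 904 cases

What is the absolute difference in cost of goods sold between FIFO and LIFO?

$193.55

FIFO COGS: 352 @ $10.15 + 133 @ $11.40 + 173 @ $12.45 + 246 @ $11.50 = $10,071.85
LIFO COGS: 266 @ $10.70 + 281 @ $11.50 + 173 @ $12.45 + 133 @ $11.40 + 51 @ $10.15 = $10,265.40
Difference = |$10,071.85 − $10,265.40| = $193.55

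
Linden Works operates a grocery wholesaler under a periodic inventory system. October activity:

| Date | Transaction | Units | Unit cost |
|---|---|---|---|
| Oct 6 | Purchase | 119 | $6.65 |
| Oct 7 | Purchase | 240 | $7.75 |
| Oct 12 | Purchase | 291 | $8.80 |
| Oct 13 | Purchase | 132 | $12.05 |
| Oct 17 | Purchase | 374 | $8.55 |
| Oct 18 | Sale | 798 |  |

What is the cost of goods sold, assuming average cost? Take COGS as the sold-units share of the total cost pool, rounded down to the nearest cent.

COGS = $6,903.42

Oct 18, sell 798: 798/1156 × $10,000.45 → $6,903.42
Ending inventory (cost pool remaining) = $3,097.03
Check: goods available $10,000.45 = COGS $6,903.42 + ending $3,097.03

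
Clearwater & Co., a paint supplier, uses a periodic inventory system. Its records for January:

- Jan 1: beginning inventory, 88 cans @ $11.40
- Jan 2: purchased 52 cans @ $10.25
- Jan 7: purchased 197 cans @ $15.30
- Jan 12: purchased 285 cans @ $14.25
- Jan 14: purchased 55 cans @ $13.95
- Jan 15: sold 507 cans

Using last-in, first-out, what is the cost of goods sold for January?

Jan 15, 507 sold [LIFO — newest first]: 55 @ $13.95 + 285 @ $14.25 + 167 @ $15.30 = $7,383.60
Ending inventory: 88 @ $11.40 + 52 @ $10.25 + 30 @ $15.30 = $1,995.20
Check: goods available $9,378.80 = COGS $7,383.60 + ending $1,995.20

COGS = $7,383.60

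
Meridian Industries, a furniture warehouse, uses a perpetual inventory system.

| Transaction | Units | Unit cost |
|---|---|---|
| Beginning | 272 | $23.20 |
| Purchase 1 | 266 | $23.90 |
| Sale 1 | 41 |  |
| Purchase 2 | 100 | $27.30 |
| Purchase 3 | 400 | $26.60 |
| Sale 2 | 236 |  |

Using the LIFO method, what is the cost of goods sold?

Sale 1 (41) [LIFO — newest first]: 41 @ $23.90 = $979.90
Sale 2 (236) [LIFO — newest first]: 236 @ $26.60 = $6,277.60
Total COGS = $979.90 + $6,277.60 = $7,257.50
Ending inventory: 272 @ $23.20 + 225 @ $23.90 + 100 @ $27.30 + 164 @ $26.60 = $18,780.30

COGS = $7,257.50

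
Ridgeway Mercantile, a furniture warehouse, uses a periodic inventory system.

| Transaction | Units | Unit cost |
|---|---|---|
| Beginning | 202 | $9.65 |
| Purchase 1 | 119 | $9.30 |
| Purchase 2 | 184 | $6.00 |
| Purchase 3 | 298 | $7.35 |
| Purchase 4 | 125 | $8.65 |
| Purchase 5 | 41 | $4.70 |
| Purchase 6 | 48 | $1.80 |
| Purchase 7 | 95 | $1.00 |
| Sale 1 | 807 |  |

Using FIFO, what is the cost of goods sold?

Sale 1 (807) [FIFO — oldest first]: 202 @ $9.65 + 119 @ $9.30 + 184 @ $6.00 + 298 @ $7.35 + 4 @ $8.65 = $6,384.90
Ending inventory: 121 @ $8.65 + 41 @ $4.70 + 48 @ $1.80 + 95 @ $1.00 = $1,420.75

COGS = $6,384.90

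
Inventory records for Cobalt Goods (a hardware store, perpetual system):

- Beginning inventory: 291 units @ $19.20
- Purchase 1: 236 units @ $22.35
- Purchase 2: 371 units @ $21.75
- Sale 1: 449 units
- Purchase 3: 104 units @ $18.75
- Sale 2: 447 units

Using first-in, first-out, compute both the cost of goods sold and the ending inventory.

Sale 1 (449) [FIFO — oldest first]: 291 @ $19.20 + 158 @ $22.35 = $9,118.50
Sale 2 (447) [FIFO — oldest first]: 78 @ $22.35 + 369 @ $21.75 = $9,769.05
Total COGS = $9,118.50 + $9,769.05 = $18,887.55
Ending inventory: 2 @ $21.75 + 104 @ $18.75 = $1,993.50

COGS = $18,887.55; ending inventory = $1,993.50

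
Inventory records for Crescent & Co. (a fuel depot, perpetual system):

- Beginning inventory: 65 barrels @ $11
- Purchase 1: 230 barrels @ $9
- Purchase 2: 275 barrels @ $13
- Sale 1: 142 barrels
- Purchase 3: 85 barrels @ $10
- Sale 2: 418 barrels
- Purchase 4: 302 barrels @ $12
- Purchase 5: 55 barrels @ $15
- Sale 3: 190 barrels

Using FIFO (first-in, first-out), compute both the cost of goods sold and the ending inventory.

Sale 1 (142) [FIFO — oldest first]: 65 @ $11 + 77 @ $9 = $1,408
Sale 2 (418) [FIFO — oldest first]: 153 @ $9 + 265 @ $13 = $4,822
Sale 3 (190) [FIFO — oldest first]: 10 @ $13 + 85 @ $10 + 95 @ $12 = $2,120
Total COGS = $1,408 + $4,822 + $2,120 = $8,350
Ending inventory: 207 @ $12 + 55 @ $15 = $3,309

COGS = $8,350; ending inventory = $3,309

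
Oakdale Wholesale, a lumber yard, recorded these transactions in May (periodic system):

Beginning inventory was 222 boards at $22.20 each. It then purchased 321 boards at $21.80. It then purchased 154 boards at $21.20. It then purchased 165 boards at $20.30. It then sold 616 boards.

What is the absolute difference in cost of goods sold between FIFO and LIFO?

FIFO COGS: 222 @ $22.20 + 321 @ $21.80 + 73 @ $21.20 = $13,473.80
LIFO COGS: 165 @ $20.30 + 154 @ $21.20 + 297 @ $21.80 = $13,088.90
Difference = |$13,473.80 − $13,088.90| = $384.90

$384.90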